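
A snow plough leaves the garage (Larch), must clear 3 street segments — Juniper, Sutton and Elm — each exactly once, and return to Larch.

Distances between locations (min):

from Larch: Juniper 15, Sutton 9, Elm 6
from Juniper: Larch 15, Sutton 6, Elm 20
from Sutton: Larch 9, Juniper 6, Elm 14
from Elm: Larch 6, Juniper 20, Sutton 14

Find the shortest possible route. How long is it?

With 3 stops there are 3!/2 = 3 distinct round trips (a route and its reverse cost the same).
Larch - Juniper - Sutton - Elm - Larch: 15+6+14+6 = 41
Larch - Juniper - Elm - Sutton - Larch: 15+20+14+9 = 58
Larch - Sutton - Juniper - Elm - Larch: 9+6+20+6 = 41
The minimum is 41.
One optimal route: Larch → Juniper → Sutton → Elm → Larch (or its reverse).

41 min — the shortest possible round trip.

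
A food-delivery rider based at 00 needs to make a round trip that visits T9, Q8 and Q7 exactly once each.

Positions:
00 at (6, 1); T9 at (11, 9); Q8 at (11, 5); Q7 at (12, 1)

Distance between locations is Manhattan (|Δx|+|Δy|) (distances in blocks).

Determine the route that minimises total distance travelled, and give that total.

With 3 stops there are 3!/2 = 3 distinct round trips (a route and its reverse cost the same).
00-T9-Q8-Q7-00: 13+4+5+6 = 28
00-T9-Q7-Q8-00: 13+9+5+9 = 36
00-Q8-T9-Q7-00: 9+4+9+6 = 28
The minimum is 28.
One optimal route: 00 → T9 → Q8 → Q7 → 00 (or its reverse).

Minimum total distance: 28 blocks.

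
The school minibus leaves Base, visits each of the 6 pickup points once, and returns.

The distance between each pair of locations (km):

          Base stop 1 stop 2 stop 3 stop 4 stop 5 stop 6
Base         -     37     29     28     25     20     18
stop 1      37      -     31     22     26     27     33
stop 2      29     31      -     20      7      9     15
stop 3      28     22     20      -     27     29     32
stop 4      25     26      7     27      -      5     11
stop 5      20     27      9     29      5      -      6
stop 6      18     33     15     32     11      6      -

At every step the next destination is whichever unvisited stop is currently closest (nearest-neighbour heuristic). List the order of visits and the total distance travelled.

Nearest-neighbour total = 115 km; route Base → stop 6 → stop 5 → stop 4 → stop 2 → stop 3 → stop 1 → Base.

At Base the remaining stops are stop 6 18, stop 5 20, stop 4 25, stop 3 28, stop 2 29, stop 1 37; go to stop 6.
At stop 6 the remaining stops are stop 5 6, stop 4 11, stop 2 15, stop 3 32, stop 1 33; go to stop 5.
At stop 5 the remaining stops are stop 4 5, stop 2 9, stop 1 27, stop 3 29; go to stop 4.
At stop 4 the remaining stops are stop 2 7, stop 1 26, stop 3 27; go to stop 2.
At stop 2 the remaining stops are stop 3 20, stop 1 31; go to stop 3.
At stop 3 the remaining stops are stop 1 22; go to stop 1.
Return stop 1→Base: 37.
Total = 18 + 6 + 5 + 7 + 20 + 22 + 37 = 115.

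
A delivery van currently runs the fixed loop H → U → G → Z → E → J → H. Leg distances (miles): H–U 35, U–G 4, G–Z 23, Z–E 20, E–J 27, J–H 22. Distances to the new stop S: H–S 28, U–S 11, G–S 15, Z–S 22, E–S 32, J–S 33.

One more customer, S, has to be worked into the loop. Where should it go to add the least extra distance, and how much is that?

Insertion cost between consecutive stops i–j is d(i,S) + d(S,j) − d(i,j):
  between H and U: 28 + 11 − 35 = 4
  between U and G: 11 + 15 − 4 = 22
  between G and Z: 15 + 22 − 23 = 14
  between Z and E: 22 + 32 − 20 = 34
  between E and J: 32 + 33 − 27 = 38
  between J and H: 33 + 28 − 22 = 39
Cheapest insertion is between H and U, adding 4.
New total = 131 + 4 = 135.

Adding 4 miles by placing S on the H–U leg.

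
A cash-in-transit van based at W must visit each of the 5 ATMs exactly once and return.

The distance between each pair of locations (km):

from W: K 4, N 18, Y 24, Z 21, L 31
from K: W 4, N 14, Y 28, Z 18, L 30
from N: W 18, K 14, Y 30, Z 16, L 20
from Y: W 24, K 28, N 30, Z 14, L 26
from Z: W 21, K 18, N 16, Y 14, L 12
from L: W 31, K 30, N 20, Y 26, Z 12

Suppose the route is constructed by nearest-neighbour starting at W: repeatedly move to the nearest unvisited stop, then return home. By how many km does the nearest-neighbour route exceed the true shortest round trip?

From W: K=4, N=18, Z=21, Y=24, L=31 → choose K (4).
From K: N=14, Z=18, Y=28, L=30 → choose N (14).
From N: Z=16, L=20, Y=30 → choose Z (16).
From Z: L=12, Y=14 → choose L (12).
From L: Y=26 → choose Y (26).
NN route W → K → N → Z → L → Y → W costs 96.
Optimal: W → K → N → L → Z → Y → W costs 88 (by enumerating all 60 distinct tours).
Excess = 96 − 88 = 8.

The nearest-neighbour route is 8 km longer than optimal.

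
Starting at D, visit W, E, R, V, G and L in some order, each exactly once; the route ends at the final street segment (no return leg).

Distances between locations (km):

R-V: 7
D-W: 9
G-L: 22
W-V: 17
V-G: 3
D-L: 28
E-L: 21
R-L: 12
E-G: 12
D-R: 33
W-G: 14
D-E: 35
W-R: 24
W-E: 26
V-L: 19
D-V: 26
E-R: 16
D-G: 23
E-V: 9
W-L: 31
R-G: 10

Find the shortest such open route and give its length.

Shortest open route: 63 km.

There are 6! = 720 possible orderings.
D → W → E → R → V → G → L: 9+26+16+7+3+22 = 83
D → W → E → R → V → L → G: 9+26+16+7+19+22 = 99
D → W → E → R → G → V → L: 9+26+16+10+3+19 = 83
D → W → E → R → G → L → V: 9+26+16+10+22+19 = 102
D → W → E → R → L → V → G: 9+26+16+12+19+3 = 85
D → W → E → R → L → G → V: 9+26+16+12+22+3 = 88
D → W → E → V → R → G → L: 9+26+9+7+10+22 = 83
D → W → E → V → R → L → G: 9+26+9+7+12+22 = 85
… (712 more)
D → W → G → E → V → R → L: 9+14+12+9+7+12 = 63  ← best
The minimum is 63.
One shortest path: D → W → G → E → V → R → L.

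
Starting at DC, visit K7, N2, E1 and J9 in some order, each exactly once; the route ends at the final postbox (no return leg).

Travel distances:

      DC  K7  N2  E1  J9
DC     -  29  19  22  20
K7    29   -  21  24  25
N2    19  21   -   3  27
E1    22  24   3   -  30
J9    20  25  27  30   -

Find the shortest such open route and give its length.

There are 4! = 24 possible orderings.
DC → K7 → N2 → E1 → J9: 29+21+3+30 = 83
DC → K7 → N2 → J9 → E1: 29+21+27+30 = 107
DC → K7 → E1 → N2 → J9: 29+24+3+27 = 83
DC → K7 → E1 → J9 → N2: 29+24+30+27 = 110
DC → K7 → J9 → N2 → E1: 29+25+27+3 = 84
DC → K7 → J9 → E1 → N2: 29+25+30+3 = 87
DC → N2 → K7 → E1 → J9: 19+21+24+30 = 94
DC → N2 → K7 → J9 → E1: 19+21+25+30 = 95
DC → N2 → E1 → K7 → J9: 19+3+24+25 = 71
DC → N2 → E1 → J9 → K7: 19+3+30+25 = 77
DC → N2 → J9 → K7 → E1: 19+27+25+24 = 95
DC → N2 → J9 → E1 → K7: 19+27+30+24 = 100
DC → E1 → K7 → N2 → J9: 22+24+21+27 = 94
DC → E1 → K7 → J9 → N2: 22+24+25+27 = 98
… (10 more)
DC → J9 → K7 → N2 → E1: 20+25+21+3 = 69  ← best
The minimum is 69.
One shortest path: DC → J9 → K7 → N2 → E1.

Shortest open route: 69.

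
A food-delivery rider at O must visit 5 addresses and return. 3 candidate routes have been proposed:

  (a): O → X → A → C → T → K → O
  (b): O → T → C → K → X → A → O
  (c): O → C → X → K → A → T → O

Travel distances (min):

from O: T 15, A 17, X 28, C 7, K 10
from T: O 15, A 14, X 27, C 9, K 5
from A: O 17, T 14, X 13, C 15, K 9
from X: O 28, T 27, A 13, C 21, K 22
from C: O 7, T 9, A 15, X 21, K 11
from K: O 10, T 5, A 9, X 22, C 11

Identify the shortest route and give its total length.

Shortest is (a), total 80 min.

(a): 28 + 13 + 15 + 9 + 5 + 10 = 80
(b): 15 + 9 + 11 + 22 + 13 + 17 = 87
(c): 7 + 21 + 22 + 9 + 14 + 15 = 88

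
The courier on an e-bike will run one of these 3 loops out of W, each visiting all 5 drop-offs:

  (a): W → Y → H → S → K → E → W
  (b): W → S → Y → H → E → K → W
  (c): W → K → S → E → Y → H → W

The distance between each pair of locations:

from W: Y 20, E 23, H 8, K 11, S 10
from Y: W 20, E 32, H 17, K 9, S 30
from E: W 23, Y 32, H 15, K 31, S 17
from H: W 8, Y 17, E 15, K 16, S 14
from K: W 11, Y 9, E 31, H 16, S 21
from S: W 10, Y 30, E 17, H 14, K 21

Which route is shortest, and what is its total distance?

106 — (c) is the shortest.

(a): 20 + 17 + 14 + 21 + 31 + 23 = 126
(b): 10 + 30 + 17 + 15 + 31 + 11 = 114
(c): 11 + 21 + 17 + 32 + 17 + 8 = 106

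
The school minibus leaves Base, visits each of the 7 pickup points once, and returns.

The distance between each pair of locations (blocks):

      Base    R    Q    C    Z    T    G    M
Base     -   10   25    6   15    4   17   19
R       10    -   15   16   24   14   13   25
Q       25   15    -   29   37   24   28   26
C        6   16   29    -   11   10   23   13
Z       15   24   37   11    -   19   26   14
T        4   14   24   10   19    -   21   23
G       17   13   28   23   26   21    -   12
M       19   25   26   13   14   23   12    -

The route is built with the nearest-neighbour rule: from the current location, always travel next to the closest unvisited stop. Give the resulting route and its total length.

From Base: distances to unvisited — T=4, C=6, R=10, Z=15, G=17, M=19, Q=25. Nearest is T (4).
From T: distances to unvisited — C=10, R=14, Z=19, G=21, M=23, Q=24. Nearest is C (10).
From C: distances to unvisited — Z=11, M=13, R=16, G=23, Q=29. Nearest is Z (11).
From Z: distances to unvisited — M=14, R=24, G=26, Q=37. Nearest is M (14).
From M: distances to unvisited — G=12, R=25, Q=26. Nearest is G (12).
From G: distances to unvisited — R=13, Q=28. Nearest is R (13).
From R: distances to unvisited — Q=15. Nearest is Q (15).
Return Q→Base: 25.
Total = 4 + 10 + 11 + 14 + 12 + 13 + 15 + 25 = 104.

Total distance 104 blocks via the nearest-neighbour route Base → T → C → Z → M → G → R → Q → Base.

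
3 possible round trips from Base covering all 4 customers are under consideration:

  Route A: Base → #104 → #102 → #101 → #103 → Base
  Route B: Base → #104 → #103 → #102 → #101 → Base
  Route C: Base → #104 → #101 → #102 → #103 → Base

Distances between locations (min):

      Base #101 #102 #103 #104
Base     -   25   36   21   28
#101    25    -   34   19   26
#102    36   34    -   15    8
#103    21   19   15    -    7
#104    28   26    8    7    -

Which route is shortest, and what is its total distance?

Route A: 28 + 8 + 34 + 19 + 21 = 110
Route B: 28 + 7 + 15 + 34 + 25 = 109
Route C: 28 + 26 + 34 + 15 + 21 = 124

109 min — Route B is the shortest.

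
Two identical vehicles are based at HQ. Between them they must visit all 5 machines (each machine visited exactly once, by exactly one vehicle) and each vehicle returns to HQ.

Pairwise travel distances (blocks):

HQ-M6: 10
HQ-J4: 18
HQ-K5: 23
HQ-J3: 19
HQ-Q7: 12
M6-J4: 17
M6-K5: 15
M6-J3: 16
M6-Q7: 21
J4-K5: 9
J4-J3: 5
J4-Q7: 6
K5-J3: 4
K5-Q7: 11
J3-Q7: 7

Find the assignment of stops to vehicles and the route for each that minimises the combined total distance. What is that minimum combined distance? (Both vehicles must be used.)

Minimum combined distance: 70 blocks.

Check every non-empty split of the stops between the two vehicles; for each half take its own optimal tour:
  {M6} + {J4, K5, J3, Q7}: 20 + 50 = 70
  {J4} + {M6, K5, J3, Q7}: 36 + 48 = 84
  {M6, J4} + {K5, J3, Q7}: 45 + 46 = 91
  {K5} + {M6, J4, J3, Q7}: 46 + 49 = 95
  {M6, K5} + {J4, J3, Q7}: 48 + 42 = 90
  {J4, K5} + {M6, J3, Q7}: 50 + 45 = 95
  … (15 splits in total)
Best: vehicle 1 HQ → M6 → HQ = 20; vehicle 2 HQ → J4 → K5 → J3 → Q7 → HQ = 50; combined 70.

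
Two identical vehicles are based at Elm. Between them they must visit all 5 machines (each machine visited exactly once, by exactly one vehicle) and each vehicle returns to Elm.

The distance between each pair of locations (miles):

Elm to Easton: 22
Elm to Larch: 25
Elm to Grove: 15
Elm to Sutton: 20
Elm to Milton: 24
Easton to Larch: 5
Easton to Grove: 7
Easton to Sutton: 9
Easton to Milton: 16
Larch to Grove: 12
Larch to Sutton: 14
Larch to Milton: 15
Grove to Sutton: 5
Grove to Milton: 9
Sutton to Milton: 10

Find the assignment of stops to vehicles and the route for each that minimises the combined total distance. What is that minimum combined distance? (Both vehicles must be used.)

There are 2^4 − 1 = 15 ways to divide the 5 stops into two non-empty groups. For each, the best each vehicle can do is its own shortest tour through its group:
  {Easton} + {Larch, Grove, Sutton, Milton}: 44 + 70 = 114
  {Larch} + {Easton, Grove, Sutton, Milton}: 50 + 65 = 115
  {Easton, Larch} + {Grove, Sutton, Milton}: 52 + 54 = 106
  {Grove} + {Easton, Larch, Sutton, Milton}: 30 + 72 = 102
  {Easton, Grove} + {Larch, Sutton, Milton}: 44 + 70 = 114
  {Larch, Grove} + {Easton, Sutton, Milton}: 52 + 65 = 117
  … (15 splits in total)
Best: vehicle 1 Elm → Grove → Elm = 30; vehicle 2 Elm → Easton → Larch → Milton → Sutton → Elm = 72; combined 102.

Minimum combined distance: 102 miles.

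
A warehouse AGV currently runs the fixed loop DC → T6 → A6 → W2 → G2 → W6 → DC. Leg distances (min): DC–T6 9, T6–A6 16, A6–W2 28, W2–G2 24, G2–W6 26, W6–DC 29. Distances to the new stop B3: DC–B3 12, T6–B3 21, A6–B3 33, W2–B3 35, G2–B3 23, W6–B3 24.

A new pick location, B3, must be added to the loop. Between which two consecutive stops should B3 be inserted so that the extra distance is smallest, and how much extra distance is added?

Insertion cost between consecutive stops i–j is d(i,B3) + d(B3,j) − d(i,j):
  between DC and T6: 12 + 21 − 9 = 24
  between T6 and A6: 21 + 33 − 16 = 38
  between A6 and W2: 33 + 35 − 28 = 40
  between W2 and G2: 35 + 23 − 24 = 34
  between G2 and W6: 23 + 24 − 26 = 21
  between W6 and DC: 24 + 12 − 29 = 7
Cheapest insertion is between W6 and DC, adding 7.
New total = 132 + 7 = 139.

Adding 7 min by placing B3 on the W6–DC leg.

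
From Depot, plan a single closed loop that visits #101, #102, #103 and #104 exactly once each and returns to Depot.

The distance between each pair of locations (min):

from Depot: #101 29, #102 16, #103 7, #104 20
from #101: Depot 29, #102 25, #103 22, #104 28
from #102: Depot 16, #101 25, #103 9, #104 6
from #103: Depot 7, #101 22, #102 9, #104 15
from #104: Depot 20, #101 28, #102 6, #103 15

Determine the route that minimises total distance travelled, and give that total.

There are 12 distinct closed tours to check (reversals are equivalent).
Depot-#101-#102-#103-#104-Depot: 29+25+9+15+20 = 98
Depot-#101-#102-#104-#103-Depot: 29+25+6+15+7 = 82
Depot-#101-#103-#102-#104-Depot: 29+22+9+6+20 = 86
Depot-#101-#103-#104-#102-Depot: 29+22+15+6+16 = 88
Depot-#101-#104-#102-#103-Depot: 29+28+6+9+7 = 79
Depot-#101-#104-#103-#102-Depot: 29+28+15+9+16 = 97
Depot-#102-#101-#103-#104-Depot: 16+25+22+15+20 = 98
Depot-#102-#101-#104-#103-Depot: 16+25+28+15+7 = 91
Depot-#102-#103-#101-#104-Depot: 16+9+22+28+20 = 95
Depot-#102-#104-#101-#103-Depot: 16+6+28+22+7 = 79
Depot-#103-#101-#102-#104-Depot: 7+22+25+6+20 = 80
Depot-#103-#102-#101-#104-Depot: 7+9+25+28+20 = 89
The minimum is 79.
One optimal route: Depot → #101 → #104 → #102 → #103 → Depot (or its reverse).

79 min — the shortest possible round trip.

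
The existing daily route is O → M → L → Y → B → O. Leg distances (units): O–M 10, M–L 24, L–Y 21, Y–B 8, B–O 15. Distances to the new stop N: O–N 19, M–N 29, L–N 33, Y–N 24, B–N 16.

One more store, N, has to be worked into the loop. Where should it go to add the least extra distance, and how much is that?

+20 — insert N between B and O.

Insertion cost between consecutive stops i–j is d(i,N) + d(N,j) − d(i,j):
  between O and M: 19 + 29 − 10 = 38
  between M and L: 29 + 33 − 24 = 38
  between L and Y: 33 + 24 − 21 = 36
  between Y and B: 24 + 16 − 8 = 32
  between B and O: 16 + 19 − 15 = 20
Cheapest insertion is between B and O, adding 20.
New total = 78 + 20 = 98.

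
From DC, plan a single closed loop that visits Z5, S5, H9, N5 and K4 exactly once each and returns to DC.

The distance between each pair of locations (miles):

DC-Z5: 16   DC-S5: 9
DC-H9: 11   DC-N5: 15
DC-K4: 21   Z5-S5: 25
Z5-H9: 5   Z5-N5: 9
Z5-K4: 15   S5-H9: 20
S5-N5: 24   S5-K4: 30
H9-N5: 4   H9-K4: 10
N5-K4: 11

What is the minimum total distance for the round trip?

With 5 stops there are 5!/2 = 60 distinct round trips (a route and its reverse cost the same).
DC-Z5-S5-H9-N5-K4-DC: 16+25+20+4+11+21 = 97
DC-Z5-S5-H9-K4-N5-DC: 16+25+20+10+11+15 = 97
DC-Z5-S5-N5-H9-K4-DC: 16+25+24+4+10+21 = 100
DC-Z5-S5-N5-K4-H9-DC: 16+25+24+11+10+11 = 97
DC-Z5-S5-K4-H9-N5-DC: 16+25+30+10+4+15 = 100
DC-Z5-S5-K4-N5-H9-DC: 16+25+30+11+4+11 = 97
DC-Z5-H9-S5-N5-K4-DC: 16+5+20+24+11+21 = 97
DC-Z5-H9-S5-K4-N5-DC: 16+5+20+30+11+15 = 97
DC-Z5-H9-N5-S5-K4-DC: 16+5+4+24+30+21 = 100
DC-Z5-H9-N5-K4-S5-DC: 16+5+4+11+30+9 = 75
DC-Z5-H9-K4-S5-N5-DC: 16+5+10+30+24+15 = 100
DC-Z5-H9-K4-N5-S5-DC: 16+5+10+11+24+9 = 75
DC-Z5-N5-S5-H9-K4-DC: 16+9+24+20+10+21 = 100
DC-Z5-N5-S5-K4-H9-DC: 16+9+24+30+10+11 = 100
… (46 more)
The minimum is 75.
One optimal route: DC → Z5 → H9 → N5 → K4 → S5 → DC (or its reverse).

Minimum total distance: 75 miles.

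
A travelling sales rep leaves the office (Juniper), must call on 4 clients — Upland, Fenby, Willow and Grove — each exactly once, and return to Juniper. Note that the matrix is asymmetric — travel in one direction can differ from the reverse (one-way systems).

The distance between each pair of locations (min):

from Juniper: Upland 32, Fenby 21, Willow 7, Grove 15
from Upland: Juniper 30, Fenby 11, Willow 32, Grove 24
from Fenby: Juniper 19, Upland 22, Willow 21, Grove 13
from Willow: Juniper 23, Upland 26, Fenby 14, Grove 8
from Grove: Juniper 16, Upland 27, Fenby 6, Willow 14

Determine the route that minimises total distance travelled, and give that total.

72 min — the shortest possible round trip.

Juniper-Upland-Fenby-Willow-Grove-Juniper: 32+11+21+8+16 = 88
Juniper-Upland-Fenby-Grove-Willow-Juniper: 32+11+13+14+23 = 93
Juniper-Upland-Willow-Fenby-Grove-Juniper: 32+32+14+13+16 = 107
Juniper-Upland-Willow-Grove-Fenby-Juniper: 32+32+8+6+19 = 97
Juniper-Upland-Grove-Fenby-Willow-Juniper: 32+24+6+21+23 = 106
Juniper-Upland-Grove-Willow-Fenby-Juniper: 32+24+14+14+19 = 103
Juniper-Fenby-Upland-Willow-Grove-Juniper: 21+22+32+8+16 = 99
Juniper-Fenby-Upland-Grove-Willow-Juniper: 21+22+24+14+23 = 104
Juniper-Fenby-Willow-Upland-Grove-Juniper: 21+21+26+24+16 = 108
Juniper-Fenby-Willow-Grove-Upland-Juniper: 21+21+8+27+30 = 107
Juniper-Fenby-Grove-Upland-Willow-Juniper: 21+13+27+32+23 = 116
Juniper-Fenby-Grove-Willow-Upland-Juniper: 21+13+14+26+30 = 104
Juniper-Willow-Upland-Fenby-Grove-Juniper: 7+26+11+13+16 = 73
Juniper-Willow-Upland-Grove-Fenby-Juniper: 7+26+24+6+19 = 82
… (10 more)
Juniper-Willow-Grove-Upland-Fenby-Juniper: 7+8+27+11+19 = 72  ← best
The minimum is 72.
One optimal route: Juniper → Willow → Grove → Upland → Fenby → Juniper.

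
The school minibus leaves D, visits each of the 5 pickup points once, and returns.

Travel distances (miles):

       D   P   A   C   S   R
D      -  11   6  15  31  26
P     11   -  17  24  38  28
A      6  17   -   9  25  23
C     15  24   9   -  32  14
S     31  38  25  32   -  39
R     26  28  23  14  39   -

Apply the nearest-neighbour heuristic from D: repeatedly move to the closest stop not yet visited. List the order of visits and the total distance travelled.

Total distance 126 miles via the nearest-neighbour route D → A → C → R → P → S → D.

At D the remaining stops are A 6, P 11, C 15, R 26, S 31; go to A.
At A the remaining stops are C 9, P 17, R 23, S 25; go to C.
At C the remaining stops are R 14, P 24, S 32; go to R.
At R the remaining stops are P 28, S 39; go to P.
At P the remaining stops are S 38; go to S.
Return S→D: 31.
Total = 6 + 9 + 14 + 28 + 38 + 31 = 126.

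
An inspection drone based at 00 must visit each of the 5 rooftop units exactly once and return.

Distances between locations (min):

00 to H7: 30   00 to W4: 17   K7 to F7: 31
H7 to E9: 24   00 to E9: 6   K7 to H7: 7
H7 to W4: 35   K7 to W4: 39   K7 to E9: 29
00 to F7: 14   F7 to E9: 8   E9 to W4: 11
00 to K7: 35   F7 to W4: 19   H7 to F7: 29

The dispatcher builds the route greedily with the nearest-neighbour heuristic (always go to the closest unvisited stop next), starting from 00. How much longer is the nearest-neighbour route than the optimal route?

The nearest-neighbour route is 6 min longer than optimal.

00: E9=6, F7=14, W4=17, H7=30, K7=35 ⇒ E9
E9: F7=8, W4=11, H7=24, K7=29 ⇒ F7
F7: W4=19, H7=29, K7=31 ⇒ W4
W4: H7=35, K7=39 ⇒ H7
H7: K7=7 ⇒ K7
NN route 00 → E9 → F7 → W4 → H7 → K7 → 00 costs 110.
Optimal: 00 → H7 → K7 → F7 → E9 → W4 → 00 costs 104 (by enumerating all 60 distinct tours).
Excess = 110 − 104 = 6.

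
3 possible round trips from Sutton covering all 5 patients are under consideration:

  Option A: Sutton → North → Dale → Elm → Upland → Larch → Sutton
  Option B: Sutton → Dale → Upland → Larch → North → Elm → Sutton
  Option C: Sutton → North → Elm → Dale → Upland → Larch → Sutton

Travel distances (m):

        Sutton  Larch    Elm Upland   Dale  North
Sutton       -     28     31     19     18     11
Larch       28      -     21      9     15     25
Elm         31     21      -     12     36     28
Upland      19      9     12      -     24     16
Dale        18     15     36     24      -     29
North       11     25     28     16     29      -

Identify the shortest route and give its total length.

Option A: 11 + 29 + 36 + 12 + 9 + 28 = 125
Option B: 18 + 24 + 9 + 25 + 28 + 31 = 135
Option C: 11 + 28 + 36 + 24 + 9 + 28 = 136

125 m — Option A is the shortest.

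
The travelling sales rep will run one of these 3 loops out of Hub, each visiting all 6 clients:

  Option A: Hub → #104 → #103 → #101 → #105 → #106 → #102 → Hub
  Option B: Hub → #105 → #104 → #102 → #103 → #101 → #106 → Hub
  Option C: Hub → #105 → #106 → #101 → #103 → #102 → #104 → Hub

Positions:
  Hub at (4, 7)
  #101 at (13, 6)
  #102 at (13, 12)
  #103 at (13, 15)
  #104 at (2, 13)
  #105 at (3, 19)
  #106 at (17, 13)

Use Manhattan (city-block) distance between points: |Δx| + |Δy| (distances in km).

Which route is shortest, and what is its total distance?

Option A: 8 + 13 + 9 + 23 + 20 + 5 + 14 = 92
Option B: 13 + 7 + 12 + 3 + 9 + 11 + 19 = 74
Option C: 13 + 20 + 11 + 9 + 3 + 12 + 8 = 76

74 km — Option B is the shortest.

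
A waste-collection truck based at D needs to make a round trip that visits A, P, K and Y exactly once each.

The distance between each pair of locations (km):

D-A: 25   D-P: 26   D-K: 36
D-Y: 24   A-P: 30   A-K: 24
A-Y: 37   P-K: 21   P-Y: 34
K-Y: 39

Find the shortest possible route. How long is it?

D - A - P - K - Y - D: 25+30+21+39+24 = 139
D - A - P - Y - K - D: 25+30+34+39+36 = 164
D - A - K - P - Y - D: 25+24+21+34+24 = 128
D - A - K - Y - P - D: 25+24+39+34+26 = 148
D - A - Y - P - K - D: 25+37+34+21+36 = 153
D - A - Y - K - P - D: 25+37+39+21+26 = 148
D - P - A - K - Y - D: 26+30+24+39+24 = 143
D - P - A - Y - K - D: 26+30+37+39+36 = 168
D - P - K - A - Y - D: 26+21+24+37+24 = 132
D - P - Y - A - K - D: 26+34+37+24+36 = 157
D - K - A - P - Y - D: 36+24+30+34+24 = 148
D - K - P - A - Y - D: 36+21+30+37+24 = 148
The minimum is 128.
One optimal route: D → A → K → P → Y → D (or its reverse).

128 km — the shortest possible round trip.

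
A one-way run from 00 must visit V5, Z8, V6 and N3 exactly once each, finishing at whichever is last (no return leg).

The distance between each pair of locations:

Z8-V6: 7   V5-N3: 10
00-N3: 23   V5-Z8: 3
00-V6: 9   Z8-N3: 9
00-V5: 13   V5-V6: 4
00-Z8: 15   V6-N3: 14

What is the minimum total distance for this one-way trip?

There are 4! = 24 possible orderings.
00 → V5 → Z8 → V6 → N3: 13+3+7+14 = 37
00 → V5 → Z8 → N3 → V6: 13+3+9+14 = 39
00 → V5 → V6 → Z8 → N3: 13+4+7+9 = 33
00 → V5 → V6 → N3 → Z8: 13+4+14+9 = 40
00 → V5 → N3 → Z8 → V6: 13+10+9+7 = 39
00 → V5 → N3 → V6 → Z8: 13+10+14+7 = 44
00 → Z8 → V5 → V6 → N3: 15+3+4+14 = 36
00 → Z8 → V5 → N3 → V6: 15+3+10+14 = 42
00 → Z8 → V6 → V5 → N3: 15+7+4+10 = 36
00 → Z8 → V6 → N3 → V5: 15+7+14+10 = 46
00 → Z8 → N3 → V5 → V6: 15+9+10+4 = 38
00 → Z8 → N3 → V6 → V5: 15+9+14+4 = 42
00 → V6 → V5 → Z8 → N3: 9+4+3+9 = 25
00 → V6 → V5 → N3 → Z8: 9+4+10+9 = 32
… (10 more)
The minimum is 25.
One shortest path: 00 → V6 → V5 → Z8 → N3.

Minimum one-way distance = 25.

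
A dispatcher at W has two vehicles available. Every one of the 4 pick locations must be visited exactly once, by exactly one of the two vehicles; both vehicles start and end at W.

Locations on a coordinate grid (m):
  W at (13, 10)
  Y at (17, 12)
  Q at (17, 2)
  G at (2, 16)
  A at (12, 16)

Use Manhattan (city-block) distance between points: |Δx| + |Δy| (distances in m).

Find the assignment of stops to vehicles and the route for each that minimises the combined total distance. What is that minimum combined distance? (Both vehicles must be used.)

Try each way of splitting the stops between the two vehicles (each non-empty) and, for each split, find the best tour for each vehicle:
  {Y} + {Q, G, A}: 12 + 58 = 70
  {Q} + {Y, G, A}: 24 + 42 = 66
  {Y, Q} + {G, A}: 28 + 34 = 62
  {G} + {Y, Q, A}: 34 + 38 = 72
  {Y, G} + {Q, A}: 42 + 38 = 80
  {Q, G} + {Y, A}: 58 + 22 = 80
  … (7 splits in total)
Best: vehicle 1 W → Y → Q → W = 28; vehicle 2 W → G → A → W = 34; combined 62.

Minimum combined distance: 62 m.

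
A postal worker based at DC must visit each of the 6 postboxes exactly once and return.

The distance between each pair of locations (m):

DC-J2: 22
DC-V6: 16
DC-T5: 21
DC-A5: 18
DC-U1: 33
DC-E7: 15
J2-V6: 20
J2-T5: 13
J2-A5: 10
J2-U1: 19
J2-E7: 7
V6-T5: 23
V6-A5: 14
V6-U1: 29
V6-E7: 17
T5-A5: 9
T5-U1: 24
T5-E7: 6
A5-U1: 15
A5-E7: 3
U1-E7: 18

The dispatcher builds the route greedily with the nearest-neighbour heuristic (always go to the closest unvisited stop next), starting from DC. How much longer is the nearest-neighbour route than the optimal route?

DC: E7=15, V6=16, A5=18, T5=21, J2=22, U1=33 ⇒ E7
E7: A5=3, T5=6, J2=7, V6=17, U1=18 ⇒ A5
A5: T5=9, J2=10, V6=14, U1=15 ⇒ T5
T5: J2=13, V6=23, U1=24 ⇒ J2
J2: U1=19, V6=20 ⇒ U1
U1: V6=29 ⇒ V6
NN route DC → E7 → A5 → T5 → J2 → U1 → V6 → DC costs 104.
Optimal: DC → V6 → A5 → U1 → J2 → T5 → E7 → DC costs 98 (by enumerating all 360 distinct tours).
Excess = 104 − 98 = 6.

The nearest-neighbour route is 6 m longer than optimal.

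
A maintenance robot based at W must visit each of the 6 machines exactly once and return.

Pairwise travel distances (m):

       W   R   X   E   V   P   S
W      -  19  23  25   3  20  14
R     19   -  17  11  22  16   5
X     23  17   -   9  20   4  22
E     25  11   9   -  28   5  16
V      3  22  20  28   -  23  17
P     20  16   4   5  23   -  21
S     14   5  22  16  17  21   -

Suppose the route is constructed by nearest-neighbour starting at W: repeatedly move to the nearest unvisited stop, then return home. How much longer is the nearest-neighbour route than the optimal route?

6 m longer than the optimal tour.

W: V=3, S=14, R=19, P=20, X=23, E=25 ⇒ V
V: S=17, X=20, R=22, P=23, E=28 ⇒ S
S: R=5, E=16, P=21, X=22 ⇒ R
R: E=11, P=16, X=17 ⇒ E
E: P=5, X=9 ⇒ P
P: X=4 ⇒ X
NN route W → V → S → R → E → P → X → W costs 68.
Optimal: W → V → X → P → E → R → S → W costs 62 (by enumerating all 360 distinct tours).
Excess = 68 − 62 = 6.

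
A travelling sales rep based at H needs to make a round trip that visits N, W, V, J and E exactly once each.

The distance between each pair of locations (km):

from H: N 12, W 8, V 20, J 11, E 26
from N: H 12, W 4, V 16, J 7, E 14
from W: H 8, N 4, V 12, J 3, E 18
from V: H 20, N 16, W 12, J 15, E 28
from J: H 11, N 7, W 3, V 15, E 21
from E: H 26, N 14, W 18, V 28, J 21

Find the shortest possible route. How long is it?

80 km — the shortest possible round trip.

H → N → W → V → J → E → H: 12+4+12+15+21+26 = 90
H → N → W → V → E → J → H: 12+4+12+28+21+11 = 88
H → N → W → J → V → E → H: 12+4+3+15+28+26 = 88
H → N → W → J → E → V → H: 12+4+3+21+28+20 = 88
H → N → W → E → V → J → H: 12+4+18+28+15+11 = 88
H → N → W → E → J → V → H: 12+4+18+21+15+20 = 90
H → N → V → W → J → E → H: 12+16+12+3+21+26 = 90
H → N → V → W → E → J → H: 12+16+12+18+21+11 = 90
H → N → V → J → W → E → H: 12+16+15+3+18+26 = 90
H → N → V → J → E → W → H: 12+16+15+21+18+8 = 90
H → N → V → E → W → J → H: 12+16+28+18+3+11 = 88
H → N → V → E → J → W → H: 12+16+28+21+3+8 = 88
H → N → J → W → V → E → H: 12+7+3+12+28+26 = 88
H → N → J → W → E → V → H: 12+7+3+18+28+20 = 88
… (46 more)
H → N → E → V → W → J → H: 12+14+28+12+3+11 = 80  ← best
The minimum is 80.
One optimal route: H → N → E → V → W → J → H (or its reverse).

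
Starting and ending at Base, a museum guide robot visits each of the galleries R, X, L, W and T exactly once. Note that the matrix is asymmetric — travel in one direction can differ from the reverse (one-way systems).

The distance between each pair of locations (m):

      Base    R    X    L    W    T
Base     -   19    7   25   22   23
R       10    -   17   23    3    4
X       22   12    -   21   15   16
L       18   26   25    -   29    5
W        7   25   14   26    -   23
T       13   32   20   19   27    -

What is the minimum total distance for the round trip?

66 m — the shortest possible round trip.

Base-R-X-L-W-T-Base: 19+17+21+29+23+13 = 122
Base-R-X-L-T-W-Base: 19+17+21+5+27+7 = 96
Base-R-X-W-L-T-Base: 19+17+15+26+5+13 = 95
Base-R-X-W-T-L-Base: 19+17+15+23+19+18 = 111
Base-R-X-T-L-W-Base: 19+17+16+19+29+7 = 107
Base-R-X-T-W-L-Base: 19+17+16+27+26+18 = 123
Base-R-L-X-W-T-Base: 19+23+25+15+23+13 = 118
Base-R-L-X-T-W-Base: 19+23+25+16+27+7 = 117
Base-R-L-W-X-T-Base: 19+23+29+14+16+13 = 114
Base-R-L-W-T-X-Base: 19+23+29+23+20+22 = 136
Base-R-L-T-X-W-Base: 19+23+5+20+15+7 = 89
Base-R-L-T-W-X-Base: 19+23+5+27+14+22 = 110
Base-R-W-X-L-T-Base: 19+3+14+21+5+13 = 75
Base-R-W-X-T-L-Base: 19+3+14+16+19+18 = 89
… (106 more)
Base-X-R-W-L-T-Base: 7+12+3+26+5+13 = 66  ← best
The minimum is 66.
One optimal route: Base → X → R → W → L → T → Base.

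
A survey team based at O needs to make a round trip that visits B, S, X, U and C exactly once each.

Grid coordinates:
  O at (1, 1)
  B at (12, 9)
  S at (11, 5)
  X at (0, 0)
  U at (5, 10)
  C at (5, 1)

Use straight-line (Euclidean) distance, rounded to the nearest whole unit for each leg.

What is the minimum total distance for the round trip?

Shortest round trip = 34.

With 5 stops there are 5!/2 = 60 distinct round trips (a route and its reverse cost the same).
O-B-S-X-U-C-O: 14+4+12+11+9+4 = 54
O-B-S-X-C-U-O: 14+4+12+5+9+10 = 54
O-B-S-U-X-C-O: 14+4+8+11+5+4 = 46
O-B-S-U-C-X-O: 14+4+8+9+5+1 = 41
O-B-S-C-X-U-O: 14+4+7+5+11+10 = 51
O-B-S-C-U-X-O: 14+4+7+9+11+1 = 46
O-B-X-S-U-C-O: 14+15+12+8+9+4 = 62
O-B-X-S-C-U-O: 14+15+12+7+9+10 = 67
O-B-X-U-S-C-O: 14+15+11+8+7+4 = 59
O-B-X-U-C-S-O: 14+15+11+9+7+11 = 67
O-B-X-C-S-U-O: 14+15+5+7+8+10 = 59
O-B-X-C-U-S-O: 14+15+5+9+8+11 = 62
O-B-U-S-X-C-O: 14+7+8+12+5+4 = 50
O-B-U-S-C-X-O: 14+7+8+7+5+1 = 42
… (46 more)
O-X-U-B-S-C-O: 1+11+7+4+7+4 = 34  ← best
The minimum is 34.
One optimal route: O → X → U → B → S → C → O (or its reverse).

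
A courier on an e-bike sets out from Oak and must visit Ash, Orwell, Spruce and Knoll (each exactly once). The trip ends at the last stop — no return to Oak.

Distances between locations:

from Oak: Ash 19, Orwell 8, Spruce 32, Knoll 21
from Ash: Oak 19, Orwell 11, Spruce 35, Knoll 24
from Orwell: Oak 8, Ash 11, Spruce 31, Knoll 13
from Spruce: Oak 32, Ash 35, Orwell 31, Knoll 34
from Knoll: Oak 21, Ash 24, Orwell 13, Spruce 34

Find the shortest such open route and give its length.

Shortest open route: 77.

There are 4! = 24 possible orderings.
Oak→Ash→Orwell→Spruce→Knoll: 19+11+31+34 = 95
Oak→Ash→Orwell→Knoll→Spruce: 19+11+13+34 = 77
Oak→Ash→Spruce→Orwell→Knoll: 19+35+31+13 = 98
Oak→Ash→Spruce→Knoll→Orwell: 19+35+34+13 = 101
Oak→Ash→Knoll→Orwell→Spruce: 19+24+13+31 = 87
Oak→Ash→Knoll→Spruce→Orwell: 19+24+34+31 = 108
Oak→Orwell→Ash→Spruce→Knoll: 8+11+35+34 = 88
Oak→Orwell→Ash→Knoll→Spruce: 8+11+24+34 = 77
Oak→Orwell→Spruce→Ash→Knoll: 8+31+35+24 = 98
Oak→Orwell→Spruce→Knoll→Ash: 8+31+34+24 = 97
Oak→Orwell→Knoll→Ash→Spruce: 8+13+24+35 = 80
Oak→Orwell→Knoll→Spruce→Ash: 8+13+34+35 = 90
Oak→Spruce→Ash→Orwell→Knoll: 32+35+11+13 = 91
Oak→Spruce→Ash→Knoll→Orwell: 32+35+24+13 = 104
… (10 more)
The minimum is 77.
One shortest path: Oak → Ash → Orwell → Knoll → Spruce.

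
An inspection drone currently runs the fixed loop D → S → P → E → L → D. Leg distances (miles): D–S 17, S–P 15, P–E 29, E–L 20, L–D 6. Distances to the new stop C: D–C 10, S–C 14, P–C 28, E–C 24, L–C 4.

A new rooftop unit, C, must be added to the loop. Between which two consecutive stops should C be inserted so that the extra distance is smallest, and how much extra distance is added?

+7 miles — insert C between D and S.

Insertion cost between consecutive stops i–j is d(i,C) + d(C,j) − d(i,j):
  between D and S: 10 + 14 − 17 = 7
  between S and P: 14 + 28 − 15 = 27
  between P and E: 28 + 24 − 29 = 23
  between E and L: 24 + 4 − 20 = 8
  between L and D: 4 + 10 − 6 = 8
Cheapest insertion is between D and S, adding 7.
New total = 87 + 7 = 94.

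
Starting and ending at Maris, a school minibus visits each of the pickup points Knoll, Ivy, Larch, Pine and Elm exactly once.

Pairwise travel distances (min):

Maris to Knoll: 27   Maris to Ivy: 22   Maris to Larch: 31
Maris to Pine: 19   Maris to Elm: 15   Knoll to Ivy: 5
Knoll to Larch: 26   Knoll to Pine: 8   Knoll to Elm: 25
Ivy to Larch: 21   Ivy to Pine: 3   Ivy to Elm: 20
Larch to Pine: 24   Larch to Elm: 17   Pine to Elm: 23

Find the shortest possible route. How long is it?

Minimum total distance: 85 min.

There are 60 distinct closed tours to check (reversals are equivalent).
Maris-Knoll-Ivy-Larch-Pine-Elm-Maris: 27+5+21+24+23+15 = 115
Maris-Knoll-Ivy-Larch-Elm-Pine-Maris: 27+5+21+17+23+19 = 112
Maris-Knoll-Ivy-Pine-Larch-Elm-Maris: 27+5+3+24+17+15 = 91
Maris-Knoll-Ivy-Pine-Elm-Larch-Maris: 27+5+3+23+17+31 = 106
Maris-Knoll-Ivy-Elm-Larch-Pine-Maris: 27+5+20+17+24+19 = 112
Maris-Knoll-Ivy-Elm-Pine-Larch-Maris: 27+5+20+23+24+31 = 130
Maris-Knoll-Larch-Ivy-Pine-Elm-Maris: 27+26+21+3+23+15 = 115
Maris-Knoll-Larch-Ivy-Elm-Pine-Maris: 27+26+21+20+23+19 = 136
Maris-Knoll-Larch-Pine-Ivy-Elm-Maris: 27+26+24+3+20+15 = 115
Maris-Knoll-Larch-Pine-Elm-Ivy-Maris: 27+26+24+23+20+22 = 142
Maris-Knoll-Larch-Elm-Ivy-Pine-Maris: 27+26+17+20+3+19 = 112
Maris-Knoll-Larch-Elm-Pine-Ivy-Maris: 27+26+17+23+3+22 = 118
Maris-Knoll-Pine-Ivy-Larch-Elm-Maris: 27+8+3+21+17+15 = 91
Maris-Knoll-Pine-Ivy-Elm-Larch-Maris: 27+8+3+20+17+31 = 106
… (46 more)
Maris-Pine-Knoll-Ivy-Larch-Elm-Maris: 19+8+5+21+17+15 = 85  ← best
The minimum is 85.
One optimal route: Maris → Pine → Knoll → Ivy → Larch → Elm → Maris (or its reverse).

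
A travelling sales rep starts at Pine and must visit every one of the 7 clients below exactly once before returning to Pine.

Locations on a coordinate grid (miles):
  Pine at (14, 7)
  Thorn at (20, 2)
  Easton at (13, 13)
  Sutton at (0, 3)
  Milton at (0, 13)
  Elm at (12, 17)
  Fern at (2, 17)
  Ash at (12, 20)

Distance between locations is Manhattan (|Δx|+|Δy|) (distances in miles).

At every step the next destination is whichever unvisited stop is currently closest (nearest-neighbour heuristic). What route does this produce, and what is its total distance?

Total distance 76 miles via the nearest-neighbour route Pine → Easton → Elm → Ash → Fern → Milton → Sutton → Thorn → Pine.

Pine → [Easton:7 / Thorn:11 / Elm:12 / Ash:15 / Sutton:18 / Milton:20 / Fern:22] → Easton (7)
Easton → [Elm:5 / Ash:8 / Milton:13 / Fern:15 / Thorn:18 / Sutton:23] → Elm (5)
Elm → [Ash:3 / Fern:10 / Milton:16 / Thorn:23 / Sutton:26] → Ash (3)
Ash → [Fern:13 / Milton:19 / Thorn:26 / Sutton:29] → Fern (13)
Fern → [Milton:6 / Sutton:16 / Thorn:33] → Milton (6)
Milton → [Sutton:10 / Thorn:31] → Sutton (10)
Sutton → [Thorn:21] → Thorn (21)
Return Thorn→Pine: 11.
Total = 7 + 5 + 3 + 13 + 6 + 10 + 21 + 11 = 76.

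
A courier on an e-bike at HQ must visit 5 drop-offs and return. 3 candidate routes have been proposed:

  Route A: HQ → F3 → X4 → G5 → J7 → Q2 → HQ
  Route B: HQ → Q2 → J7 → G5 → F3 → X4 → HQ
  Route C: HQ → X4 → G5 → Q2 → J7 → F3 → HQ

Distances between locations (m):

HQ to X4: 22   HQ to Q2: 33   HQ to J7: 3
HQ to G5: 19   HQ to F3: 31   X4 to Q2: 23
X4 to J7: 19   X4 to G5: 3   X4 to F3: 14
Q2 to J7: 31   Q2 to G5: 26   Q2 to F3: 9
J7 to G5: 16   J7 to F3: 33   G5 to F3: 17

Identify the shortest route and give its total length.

Route A: 31 + 14 + 3 + 16 + 31 + 33 = 128
Route B: 33 + 31 + 16 + 17 + 14 + 22 = 133
Route C: 22 + 3 + 26 + 31 + 33 + 31 = 146

128 m — Route A is the shortest.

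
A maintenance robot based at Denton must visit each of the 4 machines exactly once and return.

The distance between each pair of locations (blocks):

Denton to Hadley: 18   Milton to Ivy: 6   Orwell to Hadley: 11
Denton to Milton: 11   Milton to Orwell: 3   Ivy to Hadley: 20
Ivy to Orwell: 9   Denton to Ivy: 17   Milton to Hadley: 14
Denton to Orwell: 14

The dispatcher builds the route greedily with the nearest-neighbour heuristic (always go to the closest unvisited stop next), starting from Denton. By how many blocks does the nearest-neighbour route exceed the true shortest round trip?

From Denton: Milton=11, Orwell=14, Ivy=17, Hadley=18 → choose Milton (11).
From Milton: Orwell=3, Ivy=6, Hadley=14 → choose Orwell (3).
From Orwell: Ivy=9, Hadley=11 → choose Ivy (9).
From Ivy: Hadley=20 → choose Hadley (20).
NN route Denton → Milton → Orwell → Ivy → Hadley → Denton costs 61.
Optimal: Denton → Milton → Ivy → Orwell → Hadley → Denton costs 55 (by enumerating all 12 distinct tours).
Excess = 61 − 55 = 6.

Excess over optimum: 6 blocks.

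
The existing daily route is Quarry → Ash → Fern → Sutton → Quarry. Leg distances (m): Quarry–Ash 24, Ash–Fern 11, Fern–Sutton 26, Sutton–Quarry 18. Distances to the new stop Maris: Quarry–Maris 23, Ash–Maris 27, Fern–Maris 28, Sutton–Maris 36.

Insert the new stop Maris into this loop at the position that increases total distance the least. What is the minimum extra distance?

Insertion cost between consecutive stops i–j is d(i,Maris) + d(Maris,j) − d(i,j):
  between Quarry and Ash: 23 + 27 − 24 = 26
  between Ash and Fern: 27 + 28 − 11 = 44
  between Fern and Sutton: 28 + 36 − 26 = 38
  between Sutton and Quarry: 36 + 23 − 18 = 41
Cheapest insertion is between Quarry and Ash, adding 26.
New total = 79 + 26 = 105.

Minimum extra distance: 26 m, inserting Maris between Quarry and Ash.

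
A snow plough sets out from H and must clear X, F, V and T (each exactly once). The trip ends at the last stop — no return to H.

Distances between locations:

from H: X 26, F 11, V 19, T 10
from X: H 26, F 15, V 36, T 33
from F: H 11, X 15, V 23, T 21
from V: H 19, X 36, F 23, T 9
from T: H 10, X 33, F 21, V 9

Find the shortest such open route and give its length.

57 — the minimum one-way total.

There are 4! = 24 possible orderings.
H - X - F - V - T: 26+15+23+9 = 73
H - X - F - T - V: 26+15+21+9 = 71
H - X - V - F - T: 26+36+23+21 = 106
H - X - V - T - F: 26+36+9+21 = 92
H - X - T - F - V: 26+33+21+23 = 103
H - X - T - V - F: 26+33+9+23 = 91
H - F - X - V - T: 11+15+36+9 = 71
H - F - X - T - V: 11+15+33+9 = 68
H - F - V - X - T: 11+23+36+33 = 103
H - F - V - T - X: 11+23+9+33 = 76
H - F - T - X - V: 11+21+33+36 = 101
H - F - T - V - X: 11+21+9+36 = 77
H - V - X - F - T: 19+36+15+21 = 91
H - V - X - T - F: 19+36+33+21 = 109
… (10 more)
H - T - V - F - X: 10+9+23+15 = 57  ← best
The minimum is 57.
One shortest path: H → T → V → F → X.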